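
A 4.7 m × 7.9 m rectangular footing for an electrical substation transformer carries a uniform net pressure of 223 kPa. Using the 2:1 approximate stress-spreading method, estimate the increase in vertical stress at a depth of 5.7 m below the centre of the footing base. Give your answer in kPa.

By the 2:1 method the load spreads at 1 horizontal : 2 vertical, so at depth z the loaded area has grown by z in each plan dimension:
Δσ = qBL/((B+z)(L+z)) = 223×4.7×7.9/((4.7+5.7)(7.9+5.7)) = 58.541 kPa

Δσ_z ≈ 58.5 kPa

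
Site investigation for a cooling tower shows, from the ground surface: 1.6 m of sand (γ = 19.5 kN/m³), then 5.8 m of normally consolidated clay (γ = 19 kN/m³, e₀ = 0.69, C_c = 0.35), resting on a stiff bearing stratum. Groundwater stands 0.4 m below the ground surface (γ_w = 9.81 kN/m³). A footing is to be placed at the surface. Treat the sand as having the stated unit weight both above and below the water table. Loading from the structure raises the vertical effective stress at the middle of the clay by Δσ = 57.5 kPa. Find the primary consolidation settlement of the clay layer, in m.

S_c ≈ 0.423 m

Mid-depth of clay below the ground surface: z = 1.6 + 5.8/2 = 4.5 m.
Total vertical stress at mid-clay: σ_v = 19.5×1.6 + 19×2.9 = 86.3 kPa.
Pore pressure: u = 9.81×(4.5 − 0.4) = 40.221 kPa.
Initial effective stress: σ'_0 = σ_v − u = 86.3 − 40.221 = 46.079 kPa.
Final effective stress: σ'_f = σ'_0 + Δσ = 46.079 + 57.5 = 103.58 kPa.
Normally consolidated clay, so the full stress increment lies on the virgin compression line:
S_c = C_c·H/(1+e₀)·log₁₀(σ'_f/σ'_0) = 0.35×5.8/(1+0.69)×log₁₀(103.58/46.079)
    = 1.2012 × 0.35177 = 0.4225 m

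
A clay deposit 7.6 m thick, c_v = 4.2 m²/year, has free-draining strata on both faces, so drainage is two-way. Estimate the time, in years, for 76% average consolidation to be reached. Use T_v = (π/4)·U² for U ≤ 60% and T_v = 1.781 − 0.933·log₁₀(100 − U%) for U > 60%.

t ≈ 1.7 years

Drainage path length: H_d = H/2 = 3.8 m (double drainage).
U > 60%: T_v = 1.781 − 0.933·log₁₀(100 − 76) = 0.49326.
t = T_v·H_d²/c_v = 0.49326×3.8²/4.2 = 1.696 years.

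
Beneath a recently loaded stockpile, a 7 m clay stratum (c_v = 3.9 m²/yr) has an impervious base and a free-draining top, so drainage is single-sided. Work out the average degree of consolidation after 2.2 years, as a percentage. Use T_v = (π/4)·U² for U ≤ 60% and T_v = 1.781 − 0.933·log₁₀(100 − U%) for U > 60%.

U ≈ 47.2 %

Drainage path length: H_d = H = 7 m (single drainage).
T_v = c_v·t/H_d² = 3.9×2.2/7² = 0.1751.
T_v = 0.1751 corresponds to the U ≤ 60% branch:
U = √(4T_v/π) = 0.4722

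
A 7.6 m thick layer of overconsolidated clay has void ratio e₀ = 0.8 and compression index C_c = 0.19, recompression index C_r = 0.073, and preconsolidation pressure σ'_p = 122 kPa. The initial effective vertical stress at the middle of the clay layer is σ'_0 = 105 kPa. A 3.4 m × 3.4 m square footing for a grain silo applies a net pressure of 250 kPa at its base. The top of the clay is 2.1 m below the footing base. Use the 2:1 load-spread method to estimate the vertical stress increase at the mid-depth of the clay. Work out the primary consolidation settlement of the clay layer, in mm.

S_c ≈ 64.1 mm

Mid-depth of clay below the footing base: z = 2.1 + 7.6/2 = 5.9 m.
Stress increase at mid-clay by the 2:1 spreading method:
Δσ = qBL/((B+z)(L+z)) = 250×3.4×3.4/((3.4+5.9)(3.4+5.9)) = 33.414 kPa
Final effective stress: σ'_f = 105 + 33.414 = 138.41 kPa.
σ'_f = 138.41 > σ'_p = 122 kPa, so the stress path crosses the preconsolidation pressure — recompression up to σ'_p, then virgin compression beyond:
S_c = H/(1+e₀)·[C_r·log₁₀(σ'_p/σ'_0) + C_c·log₁₀(σ'_f/σ'_p)]
    = 7.6/1.8 × [0.073×log₁₀(122/105) + 0.19×log₁₀(138.41/122)]
    = 4.2222 × [0.0047574 + 0.010413] = 0.06405 m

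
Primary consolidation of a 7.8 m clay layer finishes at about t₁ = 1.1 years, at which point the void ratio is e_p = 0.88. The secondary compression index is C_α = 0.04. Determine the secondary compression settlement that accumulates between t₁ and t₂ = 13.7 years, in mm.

Secondary compression: S_s = C_α·H/(1+e_p)·log₁₀(t₂/t₁)
S_s = 0.04×7.8/(1+0.88)×log₁₀(13.7/1.1)
    = 0.166 × 1.095 = 0.1818 m

S_s ≈ 182 mm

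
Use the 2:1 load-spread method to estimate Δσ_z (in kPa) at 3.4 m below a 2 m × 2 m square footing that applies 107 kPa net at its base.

Δσ_z ≈ 14.7 kPa

By the 2:1 method the load spreads at 1 horizontal : 2 vertical, so at depth z the loaded area has grown by z in each plan dimension:
Δσ = qBL/((B+z)(L+z)) = 107×2×2/((2+3.4)(2+3.4)) = 14.678 kPa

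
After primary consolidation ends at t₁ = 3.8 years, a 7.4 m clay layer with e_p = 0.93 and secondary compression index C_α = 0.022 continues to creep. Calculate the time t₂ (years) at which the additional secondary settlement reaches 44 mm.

S_s = C_α·H/(1+e_p)·log₁₀(t₂/t₁) ⇒ log₁₀(t₂/t₁) = S_s·(1+e_p)/(C_α·H).
log₁₀(t₂/t₁) = 0.044 × (1+0.93) / (0.022×7.4) = 0.5216
t₂ = t₁ × 10^0.5216 = 3.8 × 3.324 = 12.63 years

t₂ ≈ 12.6 years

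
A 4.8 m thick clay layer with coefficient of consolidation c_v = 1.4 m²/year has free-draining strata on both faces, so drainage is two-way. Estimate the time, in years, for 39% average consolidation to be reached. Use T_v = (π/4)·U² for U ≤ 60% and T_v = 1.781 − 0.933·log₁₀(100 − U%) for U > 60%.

t ≈ 0.491 years

Drainage path length: H_d = H/2 = 2.4 m (double drainage).
U ≤ 60%: T_v = (π/4)·U² = (π/4)×0.39² = 0.11946.
t = T_v·H_d²/c_v = 0.11946×2.4²/1.4 = 0.4915 years.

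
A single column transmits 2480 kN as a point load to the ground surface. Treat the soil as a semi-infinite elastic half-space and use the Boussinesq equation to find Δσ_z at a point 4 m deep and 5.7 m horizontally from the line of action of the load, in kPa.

Δσ_z ≈ 4.63 kPa

Boussinesq vertical stress below a point load on an elastic half-space:
Δσ_z = 3P/(2πz²) · [1 + (r/z)²]^(−5/2)
r/z = 5.7/4 = 1.425; [1+(r/z)²]^(−5/2) = 0.062542.
Δσ_z = 3×2480/(2π×4²) × 0.062542 = 74.007 × 0.062542 = 4.629 kPa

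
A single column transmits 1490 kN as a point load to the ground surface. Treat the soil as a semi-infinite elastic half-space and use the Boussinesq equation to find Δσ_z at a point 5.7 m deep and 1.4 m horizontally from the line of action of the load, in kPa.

Boussinesq vertical stress below a point load on an elastic half-space:
Δσ_z = 3P/(2πz²) · [1 + (r/z)²]^(−5/2)
r/z = 1.4/5.7 = 0.24561; [1+(r/z)²]^(−5/2) = 0.86378.
Δσ_z = 3×1490/(2π×5.7²) × 0.86378 = 21.897 × 0.86378 = 18.91 kPa

Δσ_z ≈ 18.9 kPa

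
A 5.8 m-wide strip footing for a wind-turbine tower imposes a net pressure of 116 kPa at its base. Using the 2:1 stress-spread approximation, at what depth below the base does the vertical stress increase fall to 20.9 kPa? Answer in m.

z ≈ 26.4 m

2:1 spreading — at depth z the loaded area has grown by z in each plan dimension:
qB/(B+z) = Δσ_z ⇒ z = qB/Δσ_z − B = 116×5.8/20.9 − 5.8 = 26.39 m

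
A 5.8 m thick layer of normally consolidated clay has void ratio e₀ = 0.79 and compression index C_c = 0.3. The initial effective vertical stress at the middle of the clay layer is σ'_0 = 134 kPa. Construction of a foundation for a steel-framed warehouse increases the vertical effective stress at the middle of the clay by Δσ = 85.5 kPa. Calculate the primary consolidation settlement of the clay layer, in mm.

Final effective stress: σ'_f = σ'_0 + Δσ = 134 + 85.5 = 219.5 kPa.
Normally consolidated clay, so the full stress increment lies on the virgin compression line:
S_c = C_c·H/(1+e₀)·log₁₀(σ'_f/σ'_0) = 0.3×5.8/(1+0.79)×log₁₀(219.5/134)
    = 0.97207 × 0.21433 = 0.2083 m

S_c ≈ 208 mm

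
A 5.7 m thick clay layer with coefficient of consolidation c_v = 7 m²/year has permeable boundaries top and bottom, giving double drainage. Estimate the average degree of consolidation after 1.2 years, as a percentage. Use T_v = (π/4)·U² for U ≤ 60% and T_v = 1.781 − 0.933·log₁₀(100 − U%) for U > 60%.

Drainage path length: H_d = H/2 = 2.85 m (double drainage).
T_v = c_v·t/H_d² = 7×1.2/2.85² = 1.0342.
T_v = 1.0342 corresponds to the U > 60% branch:
U = 1 − 10^((1.781 − T_v)/0.933)/100 = 0.9368

U ≈ 93.7 %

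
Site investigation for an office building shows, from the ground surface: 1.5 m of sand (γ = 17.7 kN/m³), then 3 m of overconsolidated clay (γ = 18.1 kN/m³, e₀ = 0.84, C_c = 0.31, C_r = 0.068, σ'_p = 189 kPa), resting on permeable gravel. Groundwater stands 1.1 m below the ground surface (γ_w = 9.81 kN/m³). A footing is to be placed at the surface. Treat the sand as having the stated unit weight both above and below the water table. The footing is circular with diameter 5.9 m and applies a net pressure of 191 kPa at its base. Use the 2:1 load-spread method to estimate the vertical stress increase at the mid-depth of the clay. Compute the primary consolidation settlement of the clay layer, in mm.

S_c ≈ 58.8 mm

Mid-depth of clay below the ground surface: z = 1.5 + 3/2 = 3 m.
Total vertical stress at mid-clay: σ_v = 17.7×1.5 + 18.1×1.5 = 53.7 kPa.
Pore pressure: u = 9.81×(3 − 1.1) = 18.639 kPa.
Initial effective stress: σ'_0 = σ_v − u = 53.7 − 18.639 = 35.061 kPa.
Stress increase at mid-clay by the 2:1 spreading method:
Δσ ≈ qD²/(D+z)² = 191×5.9²/(5.9+3)² = 83.938 kPa
Final effective stress: σ'_f = 35.061 + 83.938 = 119 kPa.
σ'_f = 119 ≤ σ'_p = 189 kPa, so the clay remains overconsolidated and only the recompression index applies:
S_c = C_r·H/(1+e₀)·log₁₀(σ'_f/σ'_0) = 0.068×3/1.84×log₁₀(119/35.061)
    = 0.11087 × 0.53072 = 0.05884 m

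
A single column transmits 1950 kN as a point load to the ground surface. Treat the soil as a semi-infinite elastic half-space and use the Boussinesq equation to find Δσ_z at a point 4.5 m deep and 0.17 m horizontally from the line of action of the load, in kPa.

Δσ_z ≈ 45.8 kPa

Boussinesq vertical stress below a point load on an elastic half-space:
Δσ_z = 3P/(2πz²) · [1 + (r/z)²]^(−5/2)
r/z = 0.17/4.5 = 0.037778; [1+(r/z)²]^(−5/2) = 0.99644.
Δσ_z = 3×1950/(2π×4.5²) × 0.99644 = 45.978 × 0.99644 = 45.81 kPa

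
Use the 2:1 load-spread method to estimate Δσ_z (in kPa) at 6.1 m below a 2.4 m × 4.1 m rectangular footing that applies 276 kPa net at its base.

By the 2:1 method the load spreads at 1 horizontal : 2 vertical, so at depth z the loaded area has grown by z in each plan dimension:
Δσ = qBL/((B+z)(L+z)) = 276×2.4×4.1/((2.4+6.1)(4.1+6.1)) = 31.325 kPa

Δσ_z ≈ 31.3 kPa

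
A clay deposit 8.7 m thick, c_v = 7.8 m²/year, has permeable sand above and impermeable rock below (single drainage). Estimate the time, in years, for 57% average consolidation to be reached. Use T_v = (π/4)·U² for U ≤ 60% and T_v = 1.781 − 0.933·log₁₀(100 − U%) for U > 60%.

Drainage path length: H_d = H = 8.7 m (single drainage).
U ≤ 60%: T_v = (π/4)·U² = (π/4)×0.57² = 0.25518.
t = T_v·H_d²/c_v = 0.25518×8.7²/7.8 = 2.476 years.

t ≈ 2.48 years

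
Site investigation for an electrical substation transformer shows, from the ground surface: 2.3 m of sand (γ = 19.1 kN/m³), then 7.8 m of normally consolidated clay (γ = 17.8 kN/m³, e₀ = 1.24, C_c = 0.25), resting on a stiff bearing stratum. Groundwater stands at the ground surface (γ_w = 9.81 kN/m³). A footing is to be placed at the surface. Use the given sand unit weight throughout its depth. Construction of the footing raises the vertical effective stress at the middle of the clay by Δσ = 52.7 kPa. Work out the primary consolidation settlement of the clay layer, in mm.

Mid-depth of clay below the ground surface: z = 2.3 + 7.8/2 = 6.2 m.
Total vertical stress at mid-clay: σ_v = 19.1×2.3 + 17.8×3.9 = 113.35 kPa.
Pore pressure: u = 9.81×(6.2 − 0) = 60.822 kPa.
Initial effective stress: σ'_0 = σ_v − u = 113.35 − 60.822 = 52.528 kPa.
Final effective stress: σ'_f = σ'_0 + Δσ = 52.528 + 52.7 = 105.23 kPa.
Normally consolidated clay, so the full stress increment lies on the virgin compression line:
S_c = C_c·H/(1+e₀)·log₁₀(σ'_f/σ'_0) = 0.25×7.8/(1+1.24)×log₁₀(105.23/52.528)
    = 0.87054 × 0.30175 = 0.2627 m

S_c ≈ 263 mm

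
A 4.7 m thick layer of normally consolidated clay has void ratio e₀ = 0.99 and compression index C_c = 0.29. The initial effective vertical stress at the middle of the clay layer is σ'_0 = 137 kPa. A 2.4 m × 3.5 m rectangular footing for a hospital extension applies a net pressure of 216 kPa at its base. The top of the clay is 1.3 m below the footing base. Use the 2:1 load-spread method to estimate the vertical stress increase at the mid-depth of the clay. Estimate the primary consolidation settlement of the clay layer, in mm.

Mid-depth of clay below the footing base: z = 1.3 + 4.7/2 = 3.65 m.
Stress increase at mid-clay by the 2:1 spreading method:
Δσ = qBL/((B+z)(L+z)) = 216×2.4×3.5/((2.4+3.65)(3.5+3.65)) = 41.944 kPa
Final effective stress: σ'_f = σ'_0 + Δσ = 137 + 41.944 = 178.94 kPa.
Normally consolidated clay, so the full stress increment lies on the virgin compression line:
S_c = C_c·H/(1+e₀)·log₁₀(σ'_f/σ'_0) = 0.29×4.7/(1+0.99)×log₁₀(178.94/137)
    = 0.68492 × 0.11599 = 0.07944 m

S_c ≈ 79.4 mm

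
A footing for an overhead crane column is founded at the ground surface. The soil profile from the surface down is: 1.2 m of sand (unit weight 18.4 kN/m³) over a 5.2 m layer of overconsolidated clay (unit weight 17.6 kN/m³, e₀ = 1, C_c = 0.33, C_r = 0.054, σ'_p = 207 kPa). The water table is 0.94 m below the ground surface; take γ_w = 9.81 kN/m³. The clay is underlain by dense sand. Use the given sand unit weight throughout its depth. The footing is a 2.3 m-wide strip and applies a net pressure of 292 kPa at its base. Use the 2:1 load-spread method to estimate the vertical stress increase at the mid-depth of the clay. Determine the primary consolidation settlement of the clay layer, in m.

Mid-depth of clay below the ground surface: z = 1.2 + 5.2/2 = 3.8 m.
Total vertical stress at mid-clay: σ_v = 18.4×1.2 + 17.6×2.6 = 67.84 kPa.
Pore pressure: u = 9.81×(3.8 − 0.94) = 28.057 kPa.
Initial effective stress: σ'_0 = σ_v − u = 67.84 − 28.057 = 39.783 kPa.
Stress increase at mid-clay by the 2:1 spreading method:
Δσ = qB/(B+z) = 292×2.3/(2.3+3.8) = 110.1 kPa
Final effective stress: σ'_f = 39.783 + 110.1 = 149.88 kPa.
σ'_f = 149.88 ≤ σ'_p = 207 kPa, so the clay remains overconsolidated and only the recompression index applies:
S_c = C_r·H/(1+e₀)·log₁₀(σ'_f/σ'_0) = 0.054×5.2/2×log₁₀(149.88/39.783)
    = 0.1404 × 0.57605 = 0.08088 m

S_c ≈ 0.0809 m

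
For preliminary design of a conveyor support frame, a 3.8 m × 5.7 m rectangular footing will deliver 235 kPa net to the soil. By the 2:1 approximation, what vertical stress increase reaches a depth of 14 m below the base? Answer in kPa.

By the 2:1 method the load spreads at 1 horizontal : 2 vertical, so at depth z the loaded area has grown by z in each plan dimension:
Δσ = qBL/((B+z)(L+z)) = 235×3.8×5.7/((3.8+14)(5.7+14)) = 14.516 kPa

Δσ_z ≈ 14.5 kPa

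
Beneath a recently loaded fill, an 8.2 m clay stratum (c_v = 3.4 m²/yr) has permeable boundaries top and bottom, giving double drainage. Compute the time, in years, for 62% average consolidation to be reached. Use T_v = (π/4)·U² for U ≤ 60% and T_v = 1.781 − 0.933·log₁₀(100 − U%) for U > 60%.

Drainage path length: H_d = H/2 = 4.1 m (double drainage).
U > 60%: T_v = 1.781 − 0.933·log₁₀(100 − 62) = 0.30706.
t = T_v·H_d²/c_v = 0.30706×4.1²/3.4 = 1.518 years.

t ≈ 1.52 years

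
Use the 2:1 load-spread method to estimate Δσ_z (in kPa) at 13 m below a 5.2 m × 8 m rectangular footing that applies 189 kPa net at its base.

By the 2:1 method the load spreads at 1 horizontal : 2 vertical, so at depth z the loaded area has grown by z in each plan dimension:
Δσ = qBL/((B+z)(L+z)) = 189×5.2×8/((5.2+13)(8+13)) = 20.571 kPa

Δσ_z ≈ 20.6 kPa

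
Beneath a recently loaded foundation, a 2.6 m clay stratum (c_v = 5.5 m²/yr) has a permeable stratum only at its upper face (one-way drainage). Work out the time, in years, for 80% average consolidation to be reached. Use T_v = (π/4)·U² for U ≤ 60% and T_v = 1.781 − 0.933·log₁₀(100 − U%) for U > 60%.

t ≈ 0.697 years

Drainage path length: H_d = H = 2.6 m (single drainage).
U > 60%: T_v = 1.781 − 0.933·log₁₀(100 − 80) = 0.56714.
t = T_v·H_d²/c_v = 0.56714×2.6²/5.5 = 0.6971 years.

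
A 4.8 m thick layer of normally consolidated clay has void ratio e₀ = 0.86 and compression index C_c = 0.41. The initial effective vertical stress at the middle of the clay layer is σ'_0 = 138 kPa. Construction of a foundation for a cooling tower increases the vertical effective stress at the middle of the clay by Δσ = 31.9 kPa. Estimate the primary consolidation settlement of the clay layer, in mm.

Final effective stress: σ'_f = σ'_0 + Δσ = 138 + 31.9 = 169.9 kPa.
Normally consolidated clay, so the full stress increment lies on the virgin compression line:
S_c = C_c·H/(1+e₀)·log₁₀(σ'_f/σ'_0) = 0.41×4.8/(1+0.86)×log₁₀(169.9/138)
    = 1.0581 × 0.090314 = 0.09556 m

S_c ≈ 95.6 mm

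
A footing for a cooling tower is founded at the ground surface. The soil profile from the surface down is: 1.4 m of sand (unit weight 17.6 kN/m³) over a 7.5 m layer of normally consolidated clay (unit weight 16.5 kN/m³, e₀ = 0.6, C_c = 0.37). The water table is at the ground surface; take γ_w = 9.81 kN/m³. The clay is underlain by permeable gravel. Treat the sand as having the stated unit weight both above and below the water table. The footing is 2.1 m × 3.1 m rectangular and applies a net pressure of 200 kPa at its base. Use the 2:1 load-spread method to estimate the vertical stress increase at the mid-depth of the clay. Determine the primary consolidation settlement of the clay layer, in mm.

S_c ≈ 356 mm

Mid-depth of clay below the ground surface: z = 1.4 + 7.5/2 = 5.15 m.
Total vertical stress at mid-clay: σ_v = 17.6×1.4 + 16.5×3.75 = 86.515 kPa.
Pore pressure: u = 9.81×(5.15 − 0) = 50.522 kPa.
Initial effective stress: σ'_0 = σ_v − u = 86.515 − 50.522 = 35.993 kPa.
Stress increase at mid-clay by the 2:1 spreading method:
Δσ = qBL/((B+z)(L+z)) = 200×2.1×3.1/((2.1+5.15)(3.1+5.15)) = 21.768 kPa
Final effective stress: σ'_f = σ'_0 + Δσ = 35.993 + 21.768 = 57.761 kPa.
Normally consolidated clay, so the full stress increment lies on the virgin compression line:
S_c = C_c·H/(1+e₀)·log₁₀(σ'_f/σ'_0) = 0.37×7.5/(1+0.6)×log₁₀(57.761/35.993)
    = 1.7344 × 0.20542 = 0.3563 m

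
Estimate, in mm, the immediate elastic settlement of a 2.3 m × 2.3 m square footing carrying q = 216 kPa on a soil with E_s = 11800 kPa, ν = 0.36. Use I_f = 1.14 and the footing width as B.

Immediate (elastic) settlement: S_e = q·B·(1−ν²)/E_s · I_f.
S_e = 216 × 2.3 × (1 − 0.36²) / 11800 × 1.14
    = 216 × 2.3 × 0.8704 / 11800 × 1.14
    = 0.04178 m = 41.78 mm

S_e ≈ 41.8 mm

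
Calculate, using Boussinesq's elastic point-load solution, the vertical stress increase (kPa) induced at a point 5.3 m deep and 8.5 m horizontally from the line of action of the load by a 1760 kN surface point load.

Δσ_z ≈ 1.24 kPa

Boussinesq vertical stress below a point load on an elastic half-space:
Δσ_z = 3P/(2πz²) · [1 + (r/z)²]^(−5/2)
r/z = 8.5/5.3 = 1.6038; [1+(r/z)²]^(−5/2) = 0.041466.
Δσ_z = 3×1760/(2π×5.3²) × 0.041466 = 29.916 × 0.041466 = 1.24 kPa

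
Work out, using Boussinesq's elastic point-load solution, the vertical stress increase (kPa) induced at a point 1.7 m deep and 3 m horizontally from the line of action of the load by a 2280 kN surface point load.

Δσ_z ≈ 11 kPa

Boussinesq vertical stress below a point load on an elastic half-space:
Δσ_z = 3P/(2πz²) · [1 + (r/z)²]^(−5/2)
r/z = 3/1.7 = 1.7647; [1+(r/z)²]^(−5/2) = 0.029127.
Δσ_z = 3×2280/(2π×1.7²) × 0.029127 = 376.69 × 0.029127 = 10.97 kPa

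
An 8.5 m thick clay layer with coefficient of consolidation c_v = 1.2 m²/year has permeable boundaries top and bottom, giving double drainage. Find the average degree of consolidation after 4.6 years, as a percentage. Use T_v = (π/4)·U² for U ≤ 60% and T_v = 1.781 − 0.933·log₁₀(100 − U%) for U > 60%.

U ≈ 61.9 %

Drainage path length: H_d = H/2 = 4.25 m (double drainage).
T_v = c_v·t/H_d² = 1.2×4.6/4.25² = 0.30561.
T_v = 0.30561 corresponds to the U > 60% branch:
U = 1 − 10^((1.781 − T_v)/0.933)/100 = 0.6186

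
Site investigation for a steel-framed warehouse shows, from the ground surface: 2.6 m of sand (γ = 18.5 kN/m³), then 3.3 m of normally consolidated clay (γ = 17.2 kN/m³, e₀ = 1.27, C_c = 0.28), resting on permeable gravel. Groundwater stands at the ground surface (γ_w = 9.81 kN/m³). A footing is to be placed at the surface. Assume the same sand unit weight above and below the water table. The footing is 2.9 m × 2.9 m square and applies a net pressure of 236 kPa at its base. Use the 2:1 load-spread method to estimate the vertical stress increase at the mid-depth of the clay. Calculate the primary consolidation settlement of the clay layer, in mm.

S_c ≈ 133 mm

Mid-depth of clay below the ground surface: z = 2.6 + 3.3/2 = 4.25 m.
Total vertical stress at mid-clay: σ_v = 18.5×2.6 + 17.2×1.65 = 76.48 kPa.
Pore pressure: u = 9.81×(4.25 − 0) = 41.693 kPa.
Initial effective stress: σ'_0 = σ_v − u = 76.48 − 41.693 = 34.787 kPa.
Stress increase at mid-clay by the 2:1 spreading method:
Δσ = qBL/((B+z)(L+z)) = 236×2.9×2.9/((2.9+4.25)(2.9+4.25)) = 38.824 kPa
Final effective stress: σ'_f = σ'_0 + Δσ = 34.787 + 38.824 = 73.611 kPa.
Normally consolidated clay, so the full stress increment lies on the virgin compression line:
S_c = C_c·H/(1+e₀)·log₁₀(σ'_f/σ'_0) = 0.28×3.3/(1+1.27)×log₁₀(73.611/34.787)
    = 0.40705 × 0.32553 = 0.1325 m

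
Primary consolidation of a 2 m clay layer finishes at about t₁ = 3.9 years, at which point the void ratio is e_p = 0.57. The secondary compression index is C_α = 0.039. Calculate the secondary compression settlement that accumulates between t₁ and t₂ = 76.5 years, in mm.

S_s ≈ 64.2 mm

Secondary compression: S_s = C_α·H/(1+e_p)·log₁₀(t₂/t₁)
S_s = 0.039×2/(1+0.57)×log₁₀(76.5/3.9)
    = 0.04968 × 1.293 = 0.06422 m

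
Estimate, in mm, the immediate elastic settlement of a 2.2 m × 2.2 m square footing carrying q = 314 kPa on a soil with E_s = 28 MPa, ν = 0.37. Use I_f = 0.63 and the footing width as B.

S_e ≈ 13.4 mm

Immediate (elastic) settlement: S_e = q·B·(1−ν²)/E_s · I_f.
E_s = 28 MPa = 28000 kPa.
S_e = 314 × 2.2 × (1 − 0.37²) / 28000 × 0.63
    = 314 × 2.2 × 0.8631 / 28000 × 0.63
    = 0.01342 m = 13.42 mm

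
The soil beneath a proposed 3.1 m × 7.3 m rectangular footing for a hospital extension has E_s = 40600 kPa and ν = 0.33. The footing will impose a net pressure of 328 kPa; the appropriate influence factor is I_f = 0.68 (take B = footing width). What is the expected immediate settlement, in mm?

S_e ≈ 15.2 mm

Immediate (elastic) settlement: S_e = q·B·(1−ν²)/E_s · I_f.
S_e = 328 × 3.1 × (1 − 0.33²) / 40600 × 0.68
    = 328 × 3.1 × 0.8911 / 40600 × 0.68
    = 0.01518 m = 15.18 mm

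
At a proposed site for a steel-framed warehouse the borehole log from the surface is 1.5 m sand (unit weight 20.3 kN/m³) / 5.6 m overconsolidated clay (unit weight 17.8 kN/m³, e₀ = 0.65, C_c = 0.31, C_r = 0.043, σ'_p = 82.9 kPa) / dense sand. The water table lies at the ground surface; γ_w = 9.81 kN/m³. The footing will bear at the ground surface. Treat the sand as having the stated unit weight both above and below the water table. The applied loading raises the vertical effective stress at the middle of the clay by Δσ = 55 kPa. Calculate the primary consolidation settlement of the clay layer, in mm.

S_c ≈ 102 mm

Mid-depth of clay below the ground surface: z = 1.5 + 5.6/2 = 4.3 m.
Total vertical stress at mid-clay: σ_v = 20.3×1.5 + 17.8×2.8 = 80.29 kPa.
Pore pressure: u = 9.81×(4.3 − 0) = 42.183 kPa.
Initial effective stress: σ'_0 = σ_v − u = 80.29 − 42.183 = 38.107 kPa.
Final effective stress: σ'_f = 38.107 + 55 = 93.107 kPa.
σ'_f = 93.107 > σ'_p = 82.9 kPa, so the stress path crosses the preconsolidation pressure — recompression up to σ'_p, then virgin compression beyond:
S_c = H/(1+e₀)·[C_r·log₁₀(σ'_p/σ'_0) + C_c·log₁₀(σ'_f/σ'_p)]
    = 5.6/1.65 × [0.043×log₁₀(82.9/38.107) + 0.31×log₁₀(93.107/82.9)]
    = 3.3939 × [0.014515 + 0.015633] = 0.1023 m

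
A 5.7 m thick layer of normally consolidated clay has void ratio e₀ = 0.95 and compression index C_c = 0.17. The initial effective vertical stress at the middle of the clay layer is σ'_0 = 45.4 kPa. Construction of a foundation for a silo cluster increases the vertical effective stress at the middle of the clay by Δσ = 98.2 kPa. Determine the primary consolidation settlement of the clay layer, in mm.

S_c ≈ 249 mm

Final effective stress: σ'_f = σ'_0 + Δσ = 45.4 + 98.2 = 143.6 kPa.
Normally consolidated clay, so the full stress increment lies on the virgin compression line:
S_c = C_c·H/(1+e₀)·log₁₀(σ'_f/σ'_0) = 0.17×5.7/(1+0.95)×log₁₀(143.6/45.4)
    = 0.49692 × 0.5001 = 0.2485 m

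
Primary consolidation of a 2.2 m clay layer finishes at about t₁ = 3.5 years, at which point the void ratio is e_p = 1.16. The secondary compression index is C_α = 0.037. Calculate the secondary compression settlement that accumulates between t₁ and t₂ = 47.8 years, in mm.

Secondary compression: S_s = C_α·H/(1+e_p)·log₁₀(t₂/t₁)
S_s = 0.037×2.2/(1+1.16)×log₁₀(47.8/3.5)
    = 0.03769 × 1.135 = 0.04279 m

S_s ≈ 42.8 mm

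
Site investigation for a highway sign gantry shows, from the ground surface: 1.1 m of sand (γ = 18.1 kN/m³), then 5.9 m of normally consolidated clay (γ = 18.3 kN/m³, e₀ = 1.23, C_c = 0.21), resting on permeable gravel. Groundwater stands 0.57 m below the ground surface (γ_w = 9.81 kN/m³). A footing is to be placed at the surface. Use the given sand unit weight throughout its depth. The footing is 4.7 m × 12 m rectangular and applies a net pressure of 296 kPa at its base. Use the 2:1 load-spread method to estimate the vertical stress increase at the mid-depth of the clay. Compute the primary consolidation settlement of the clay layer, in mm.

Mid-depth of clay below the ground surface: z = 1.1 + 5.9/2 = 4.05 m.
Total vertical stress at mid-clay: σ_v = 18.1×1.1 + 18.3×2.95 = 73.895 kPa.
Pore pressure: u = 9.81×(4.05 − 0.57) = 34.139 kPa.
Initial effective stress: σ'_0 = σ_v − u = 73.895 − 34.139 = 39.756 kPa.
Stress increase at mid-clay by the 2:1 spreading method:
Δσ = qBL/((B+z)(L+z)) = 296×4.7×12/((4.7+4.05)(12+4.05)) = 118.87 kPa
Final effective stress: σ'_f = σ'_0 + Δσ = 39.756 + 118.87 = 158.63 kPa.
Normally consolidated clay, so the full stress increment lies on the virgin compression line:
S_c = C_c·H/(1+e₀)·log₁₀(σ'_f/σ'_0) = 0.21×5.9/(1+1.23)×log₁₀(158.63/39.756)
    = 0.55561 × 0.60098 = 0.3339 m

S_c ≈ 334 mm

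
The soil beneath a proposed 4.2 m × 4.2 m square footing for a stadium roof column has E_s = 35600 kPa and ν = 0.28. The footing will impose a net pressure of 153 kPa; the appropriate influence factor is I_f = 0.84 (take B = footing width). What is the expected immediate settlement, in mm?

Immediate (elastic) settlement: S_e = q·B·(1−ν²)/E_s · I_f.
S_e = 153 × 4.2 × (1 − 0.28²) / 35600 × 0.84
    = 153 × 4.2 × 0.9216 / 35600 × 0.84
    = 0.01397 m = 13.97 mm

S_e ≈ 14 mm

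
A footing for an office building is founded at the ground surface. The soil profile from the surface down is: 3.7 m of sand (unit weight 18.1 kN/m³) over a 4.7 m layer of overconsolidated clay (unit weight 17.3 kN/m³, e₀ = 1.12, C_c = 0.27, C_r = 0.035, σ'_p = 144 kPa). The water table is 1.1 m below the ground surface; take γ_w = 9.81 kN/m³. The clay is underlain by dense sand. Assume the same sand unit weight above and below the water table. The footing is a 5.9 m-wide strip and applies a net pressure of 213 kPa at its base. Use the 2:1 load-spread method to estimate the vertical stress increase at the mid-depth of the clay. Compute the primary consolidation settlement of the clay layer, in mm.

S_c ≈ 64.2 mm

Mid-depth of clay below the ground surface: z = 3.7 + 4.7/2 = 6.05 m.
Total vertical stress at mid-clay: σ_v = 18.1×3.7 + 17.3×2.35 = 107.63 kPa.
Pore pressure: u = 9.81×(6.05 − 1.1) = 48.56 kPa.
Initial effective stress: σ'_0 = σ_v − u = 107.63 − 48.56 = 59.07 kPa.
Stress increase at mid-clay by the 2:1 spreading method:
Δσ = qB/(B+z) = 213×5.9/(5.9+6.05) = 105.16 kPa
Final effective stress: σ'_f = 59.07 + 105.16 = 164.23 kPa.
σ'_f = 164.23 > σ'_p = 144 kPa, so the stress path crosses the preconsolidation pressure — recompression up to σ'_p, then virgin compression beyond:
S_c = H/(1+e₀)·[C_r·log₁₀(σ'_p/σ'_0) + C_c·log₁₀(σ'_f/σ'_p)]
    = 4.7/2.12 × [0.035×log₁₀(144/59.07) + 0.27×log₁₀(164.23/144)]
    = 2.217 × [0.013545 + 0.015414] = 0.0642 m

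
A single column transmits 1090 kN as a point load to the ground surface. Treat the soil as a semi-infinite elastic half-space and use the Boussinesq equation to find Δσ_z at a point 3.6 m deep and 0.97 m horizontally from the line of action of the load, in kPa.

Δσ_z ≈ 33.7 kPa

Boussinesq vertical stress below a point load on an elastic half-space:
Δσ_z = 3P/(2πz²) · [1 + (r/z)²]^(−5/2)
r/z = 0.97/3.6 = 0.26944; [1+(r/z)²]^(−5/2) = 0.83928.
Δσ_z = 3×1090/(2π×3.6²) × 0.83928 = 40.157 × 0.83928 = 33.7 kPa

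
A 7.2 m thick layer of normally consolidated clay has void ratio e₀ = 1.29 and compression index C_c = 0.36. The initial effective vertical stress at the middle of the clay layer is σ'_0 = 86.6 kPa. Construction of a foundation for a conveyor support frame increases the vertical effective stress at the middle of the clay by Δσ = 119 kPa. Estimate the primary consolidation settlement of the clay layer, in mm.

S_c ≈ 425 mm

Final effective stress: σ'_f = σ'_0 + Δσ = 86.6 + 119 = 205.6 kPa.
Normally consolidated clay, so the full stress increment lies on the virgin compression line:
S_c = C_c·H/(1+e₀)·log₁₀(σ'_f/σ'_0) = 0.36×7.2/(1+1.29)×log₁₀(205.6/86.6)
    = 1.1319 × 0.37551 = 0.425 m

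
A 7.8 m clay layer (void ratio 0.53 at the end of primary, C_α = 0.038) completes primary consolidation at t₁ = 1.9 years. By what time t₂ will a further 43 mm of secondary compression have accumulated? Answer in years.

S_s = C_α·H/(1+e_p)·log₁₀(t₂/t₁) ⇒ log₁₀(t₂/t₁) = S_s·(1+e_p)/(C_α·H).
log₁₀(t₂/t₁) = 0.043 × (1+0.53) / (0.038×7.8) = 0.222
t₂ = t₁ × 10^0.222 = 1.9 × 1.667 = 3.168 years

t₂ ≈ 3.17 years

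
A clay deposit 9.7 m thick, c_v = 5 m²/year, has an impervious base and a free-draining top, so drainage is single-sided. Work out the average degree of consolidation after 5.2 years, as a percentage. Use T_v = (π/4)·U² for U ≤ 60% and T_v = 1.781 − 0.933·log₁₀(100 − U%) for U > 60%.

Drainage path length: H_d = H = 9.7 m (single drainage).
T_v = c_v·t/H_d² = 5×5.2/9.7² = 0.27633.
T_v = 0.27633 corresponds to the U ≤ 60% branch:
U = √(4T_v/π) = 0.5932

U ≈ 59.3 %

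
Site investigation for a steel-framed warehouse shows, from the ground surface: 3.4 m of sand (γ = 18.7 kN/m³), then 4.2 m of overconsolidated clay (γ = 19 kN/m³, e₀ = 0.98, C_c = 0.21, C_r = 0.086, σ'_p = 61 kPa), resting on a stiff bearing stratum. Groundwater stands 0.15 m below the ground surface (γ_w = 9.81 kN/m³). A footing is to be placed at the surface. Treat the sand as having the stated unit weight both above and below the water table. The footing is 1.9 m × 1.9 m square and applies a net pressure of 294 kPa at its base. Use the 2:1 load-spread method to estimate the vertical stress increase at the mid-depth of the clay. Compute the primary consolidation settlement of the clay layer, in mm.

S_c ≈ 41.9 mm

Mid-depth of clay below the ground surface: z = 3.4 + 4.2/2 = 5.5 m.
Total vertical stress at mid-clay: σ_v = 18.7×3.4 + 19×2.1 = 103.48 kPa.
Pore pressure: u = 9.81×(5.5 − 0.15) = 52.483 kPa.
Initial effective stress: σ'_0 = σ_v − u = 103.48 − 52.483 = 50.997 kPa.
Stress increase at mid-clay by the 2:1 spreading method:
Δσ = qBL/((B+z)(L+z)) = 294×1.9×1.9/((1.9+5.5)(1.9+5.5)) = 19.382 kPa
Final effective stress: σ'_f = 50.997 + 19.382 = 70.379 kPa.
σ'_f = 70.379 > σ'_p = 61 kPa, so the stress path crosses the preconsolidation pressure — recompression up to σ'_p, then virgin compression beyond:
S_c = H/(1+e₀)·[C_r·log₁₀(σ'_p/σ'_0) + C_c·log₁₀(σ'_f/σ'_p)]
    = 4.2/1.98 × [0.086×log₁₀(61/50.997) + 0.21×log₁₀(70.379/61)]
    = 2.1212 × [0.0066895 + 0.013044] = 0.04186 m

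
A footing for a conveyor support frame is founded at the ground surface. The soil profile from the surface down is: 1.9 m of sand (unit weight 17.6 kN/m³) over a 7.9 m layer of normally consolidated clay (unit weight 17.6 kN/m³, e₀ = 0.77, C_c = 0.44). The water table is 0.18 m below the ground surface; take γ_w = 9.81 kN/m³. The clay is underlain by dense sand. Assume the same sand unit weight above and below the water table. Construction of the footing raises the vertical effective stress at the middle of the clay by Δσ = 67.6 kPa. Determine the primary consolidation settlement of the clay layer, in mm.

S_c ≈ 757 mm

Mid-depth of clay below the ground surface: z = 1.9 + 7.9/2 = 5.85 m.
Total vertical stress at mid-clay: σ_v = 17.6×1.9 + 17.6×3.95 = 102.96 kPa.
Pore pressure: u = 9.81×(5.85 − 0.18) = 55.623 kPa.
Initial effective stress: σ'_0 = σ_v − u = 102.96 − 55.623 = 47.337 kPa.
Final effective stress: σ'_f = σ'_0 + Δσ = 47.337 + 67.6 = 114.94 kPa.
Normally consolidated clay, so the full stress increment lies on the virgin compression line:
S_c = C_c·H/(1+e₀)·log₁₀(σ'_f/σ'_0) = 0.44×7.9/(1+0.77)×log₁₀(114.94/47.337)
    = 1.9638 × 0.38527 = 0.7566 m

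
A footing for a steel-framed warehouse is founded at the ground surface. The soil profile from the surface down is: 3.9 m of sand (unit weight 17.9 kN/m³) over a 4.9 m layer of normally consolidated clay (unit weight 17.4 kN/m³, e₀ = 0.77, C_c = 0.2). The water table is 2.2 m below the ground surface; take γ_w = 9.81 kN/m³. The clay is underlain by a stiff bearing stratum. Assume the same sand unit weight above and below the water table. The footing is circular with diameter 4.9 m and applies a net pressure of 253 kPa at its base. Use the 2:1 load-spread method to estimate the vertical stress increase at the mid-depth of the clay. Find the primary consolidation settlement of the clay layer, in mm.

Mid-depth of clay below the ground surface: z = 3.9 + 4.9/2 = 6.35 m.
Total vertical stress at mid-clay: σ_v = 17.9×3.9 + 17.4×2.45 = 112.44 kPa.
Pore pressure: u = 9.81×(6.35 − 2.2) = 40.712 kPa.
Initial effective stress: σ'_0 = σ_v − u = 112.44 − 40.712 = 71.728 kPa.
Stress increase at mid-clay by the 2:1 spreading method:
Δσ ≈ qD²/(D+z)² = 253×4.9²/(4.9+6.35)² = 47.996 kPa
Final effective stress: σ'_f = σ'_0 + Δσ = 71.728 + 47.996 = 119.72 kPa.
Normally consolidated clay, so the full stress increment lies on the virgin compression line:
S_c = C_c·H/(1+e₀)·log₁₀(σ'_f/σ'_0) = 0.2×4.9/(1+0.77)×log₁₀(119.72/71.728)
    = 0.55367 × 0.22248 = 0.1232 m

S_c ≈ 123 mm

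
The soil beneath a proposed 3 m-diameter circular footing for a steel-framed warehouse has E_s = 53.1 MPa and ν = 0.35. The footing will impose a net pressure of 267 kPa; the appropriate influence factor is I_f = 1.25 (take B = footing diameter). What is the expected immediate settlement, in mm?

Immediate (elastic) settlement: S_e = q·B·(1−ν²)/E_s · I_f.
E_s = 53.1 MPa = 53100 kPa.
S_e = 267 × 3 × (1 − 0.35²) / 53100 × 1.25
    = 267 × 3 × 0.8775 / 53100 × 1.25
    = 0.01655 m = 16.55 mm

S_e ≈ 16.5 mm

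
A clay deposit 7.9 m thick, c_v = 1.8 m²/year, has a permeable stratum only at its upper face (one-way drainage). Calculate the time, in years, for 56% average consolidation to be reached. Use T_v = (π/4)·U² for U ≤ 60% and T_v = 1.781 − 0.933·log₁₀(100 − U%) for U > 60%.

t ≈ 8.54 years

Drainage path length: H_d = H = 7.9 m (single drainage).
U ≤ 60%: T_v = (π/4)·U² = (π/4)×0.56² = 0.2463.
t = T_v·H_d²/c_v = 0.2463×7.9²/1.8 = 8.54 years.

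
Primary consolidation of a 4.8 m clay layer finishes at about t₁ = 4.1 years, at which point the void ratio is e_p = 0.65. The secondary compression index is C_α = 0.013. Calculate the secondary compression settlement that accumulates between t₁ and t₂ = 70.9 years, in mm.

Secondary compression: S_s = C_α·H/(1+e_p)·log₁₀(t₂/t₁)
S_s = 0.013×4.8/(1+0.65)×log₁₀(70.9/4.1)
    = 0.03782 × 1.238 = 0.04681 m

S_s ≈ 46.8 mm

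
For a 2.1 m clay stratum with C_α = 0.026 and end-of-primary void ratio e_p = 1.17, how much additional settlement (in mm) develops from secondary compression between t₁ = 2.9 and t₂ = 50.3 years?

S_s ≈ 31.2 mm

Secondary compression: S_s = C_α·H/(1+e_p)·log₁₀(t₂/t₁)
S_s = 0.026×2.1/(1+1.17)×log₁₀(50.3/2.9)
    = 0.02516 × 1.239 = 0.03118 m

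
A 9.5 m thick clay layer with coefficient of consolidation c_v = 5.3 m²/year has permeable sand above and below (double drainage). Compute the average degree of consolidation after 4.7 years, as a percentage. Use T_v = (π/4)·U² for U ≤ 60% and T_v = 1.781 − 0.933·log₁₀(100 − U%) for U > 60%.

U ≈ 94.7 %

Drainage path length: H_d = H/2 = 4.75 m (double drainage).
T_v = c_v·t/H_d² = 5.3×4.7/4.75² = 1.104.
T_v = 1.104 corresponds to the U > 60% branch:
U = 1 − 10^((1.781 − T_v)/0.933)/100 = 0.9468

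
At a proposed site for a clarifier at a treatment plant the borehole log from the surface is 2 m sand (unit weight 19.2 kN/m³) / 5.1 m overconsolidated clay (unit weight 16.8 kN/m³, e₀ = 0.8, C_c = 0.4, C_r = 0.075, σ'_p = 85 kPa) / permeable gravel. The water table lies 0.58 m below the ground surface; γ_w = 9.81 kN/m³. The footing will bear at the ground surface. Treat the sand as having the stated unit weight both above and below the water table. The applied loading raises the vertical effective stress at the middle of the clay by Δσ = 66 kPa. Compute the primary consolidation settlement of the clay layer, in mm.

S_c ≈ 184 mm

Mid-depth of clay below the ground surface: z = 2 + 5.1/2 = 4.55 m.
Total vertical stress at mid-clay: σ_v = 19.2×2 + 16.8×2.55 = 81.24 kPa.
Pore pressure: u = 9.81×(4.55 − 0.58) = 38.946 kPa.
Initial effective stress: σ'_0 = σ_v − u = 81.24 − 38.946 = 42.294 kPa.
Final effective stress: σ'_f = 42.294 + 66 = 108.29 kPa.
σ'_f = 108.29 > σ'_p = 85 kPa, so the stress path crosses the preconsolidation pressure — recompression up to σ'_p, then virgin compression beyond:
S_c = H/(1+e₀)·[C_r·log₁₀(σ'_p/σ'_0) + C_c·log₁₀(σ'_f/σ'_p)]
    = 5.1/1.8 × [0.075×log₁₀(85/42.294) + 0.4×log₁₀(108.29/85)]
    = 2.8333 × [0.022736 + 0.042068] = 0.1836 m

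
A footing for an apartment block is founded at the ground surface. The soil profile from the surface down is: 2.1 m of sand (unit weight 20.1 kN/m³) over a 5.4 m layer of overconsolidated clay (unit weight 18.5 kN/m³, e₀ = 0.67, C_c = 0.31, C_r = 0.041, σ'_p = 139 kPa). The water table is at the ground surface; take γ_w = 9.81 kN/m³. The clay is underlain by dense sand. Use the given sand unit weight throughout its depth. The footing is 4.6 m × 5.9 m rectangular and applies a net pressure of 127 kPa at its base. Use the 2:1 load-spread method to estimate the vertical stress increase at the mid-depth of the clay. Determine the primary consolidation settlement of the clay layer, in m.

Mid-depth of clay below the ground surface: z = 2.1 + 5.4/2 = 4.8 m.
Total vertical stress at mid-clay: σ_v = 20.1×2.1 + 18.5×2.7 = 92.16 kPa.
Pore pressure: u = 9.81×(4.8 − 0) = 47.088 kPa.
Initial effective stress: σ'_0 = σ_v − u = 92.16 − 47.088 = 45.072 kPa.
Stress increase at mid-clay by the 2:1 spreading method:
Δσ = qBL/((B+z)(L+z)) = 127×4.6×5.9/((4.6+4.8)(5.9+4.8)) = 34.269 kPa
Final effective stress: σ'_f = 45.072 + 34.269 = 79.341 kPa.
σ'_f = 79.341 ≤ σ'_p = 139 kPa, so the clay remains overconsolidated and only the recompression index applies:
S_c = C_r·H/(1+e₀)·log₁₀(σ'_f/σ'_0) = 0.041×5.4/1.67×log₁₀(79.341/45.072)
    = 0.13257 × 0.24559 = 0.03256 m

S_c ≈ 0.0326 m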